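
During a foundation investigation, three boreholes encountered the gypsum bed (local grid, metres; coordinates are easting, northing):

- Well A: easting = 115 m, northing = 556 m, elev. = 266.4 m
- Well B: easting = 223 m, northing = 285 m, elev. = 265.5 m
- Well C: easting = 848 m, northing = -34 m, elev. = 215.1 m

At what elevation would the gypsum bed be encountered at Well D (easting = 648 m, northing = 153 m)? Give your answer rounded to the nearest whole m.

228 m

Let the plane be z = a·easting + b·northing + c.
Well B−Well A: 108a − 271b = −0.9;  Well C−Well A: 733a − 590b = −51.3.
Solving gives a = −0.09910, b = −0.03617.
Then c = 266.4 − a·115 − b·556 = 297.91.
At (648, 153): z = −64.2 − 5.5 + 297.91 = 228.2 m.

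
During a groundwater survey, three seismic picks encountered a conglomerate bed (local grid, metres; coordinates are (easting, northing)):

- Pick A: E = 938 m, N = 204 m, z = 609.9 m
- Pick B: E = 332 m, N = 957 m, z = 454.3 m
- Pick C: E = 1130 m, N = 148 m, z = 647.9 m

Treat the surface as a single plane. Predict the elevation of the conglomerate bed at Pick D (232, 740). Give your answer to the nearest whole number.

450 m

Let the plane be z = a·E + b·N + c.
Pick B−Pick A: −606a + 753b = −155.6;  Pick C−Pick A: 192a − 56b = 38.
Solving gives a = 0.17987, b = −0.06189.
Then c = 609.9 − a·938 − b·204 = 453.81.
At (232, 740): z = 41.7 − 45.8 + 453.81 = 449.7 m.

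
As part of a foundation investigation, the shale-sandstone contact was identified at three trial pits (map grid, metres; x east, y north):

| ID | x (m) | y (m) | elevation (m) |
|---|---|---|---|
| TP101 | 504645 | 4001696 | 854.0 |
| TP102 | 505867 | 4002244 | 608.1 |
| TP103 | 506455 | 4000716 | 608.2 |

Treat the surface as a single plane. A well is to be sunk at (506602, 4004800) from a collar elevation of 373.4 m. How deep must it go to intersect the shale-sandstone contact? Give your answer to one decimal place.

Let the plane be z = a·x + b·y + c.
TP102−TP101: 1222a + 548b = −245.9;  TP103−TP101: 1810a − 980b = −245.8.
Solving gives a = −0.171587438, b = −0.066095166.
Then c = 854 − a·504645 − b·4001696 = 351937.50.
At (506602, 4004800): z_contact = −86926.54 − 264697.92 + 351937.50 = 313.04 m.
Depth below ground = 373.4 − 313.04 = 60.4 m.

60.4 m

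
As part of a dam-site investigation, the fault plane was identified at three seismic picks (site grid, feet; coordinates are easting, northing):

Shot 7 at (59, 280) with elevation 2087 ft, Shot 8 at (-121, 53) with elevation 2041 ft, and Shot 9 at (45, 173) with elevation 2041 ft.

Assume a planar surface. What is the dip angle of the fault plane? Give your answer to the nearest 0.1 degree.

Two edge vectors: Shot 7→Shot 8 = (-180, -227, -46), Shot 7→Shot 9 = (-14, -107, -46).
Normal n = (Shot 7→Shot 8) × (Shot 7→Shot 9) = (5520, -7636, 16082).
So ∂z/∂easting = −n_x/n_z = −0.34324 and ∂z/∂northing = −n_y/n_z = 0.47482.
Gradient magnitude |∇z| = √(a² + b²) = √(0.11781 + 0.22545) = 0.58589.
True dip = arctan(0.58589) = 30.4°, dipping toward SE (azimuth ≈ 144°).

30.4°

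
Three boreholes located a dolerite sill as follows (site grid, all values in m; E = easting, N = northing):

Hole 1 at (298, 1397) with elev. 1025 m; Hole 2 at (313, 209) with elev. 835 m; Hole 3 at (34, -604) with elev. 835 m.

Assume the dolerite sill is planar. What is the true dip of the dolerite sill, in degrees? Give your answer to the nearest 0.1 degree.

Two edge vectors: Hole 1→Hole 2 = (15, -1188, -190), Hole 1→Hole 3 = (-264, -2001, -190).
Normal n = (Hole 1→Hole 2) × (Hole 1→Hole 3) = (-154470, 53010, -343647).
So ∂z/∂E = −n_x/n_z = −0.44950 and ∂z/∂N = −n_y/n_z = 0.15426.
Gradient magnitude |∇z| = √(a² + b²) = √(0.20205 + 0.02380) = 0.47523.
True dip = arctan(0.47523) = 25.4°, dipping toward ESE (azimuth ≈ 109°).

25.4°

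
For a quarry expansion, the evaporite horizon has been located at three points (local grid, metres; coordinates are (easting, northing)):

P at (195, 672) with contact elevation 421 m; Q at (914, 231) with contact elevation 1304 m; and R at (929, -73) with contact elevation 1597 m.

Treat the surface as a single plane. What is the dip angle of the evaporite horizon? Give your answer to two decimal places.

Two edge vectors: P→Q = (719, -441, 883), P→R = (734, -745, 1176).
Normal n = (P→Q) × (P→R) = (139219, -197422, -211961).
So ∂z/∂E = −n_x/n_z = 0.65681 and ∂z/∂N = −n_y/n_z = −0.93141.
Gradient magnitude |∇z| = √(a² + b²) = √(0.43140 + 0.86752) = 1.13970.
True dip = arctan(1.13970) = 48.74°, dipping toward NW (azimuth ≈ 325°).

48.74°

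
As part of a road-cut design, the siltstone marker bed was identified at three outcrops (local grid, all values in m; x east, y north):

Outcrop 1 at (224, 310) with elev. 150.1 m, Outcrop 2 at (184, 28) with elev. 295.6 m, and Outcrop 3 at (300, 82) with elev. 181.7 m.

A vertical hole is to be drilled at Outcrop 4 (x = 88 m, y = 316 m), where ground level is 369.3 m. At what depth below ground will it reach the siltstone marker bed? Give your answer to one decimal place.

113.6 m

Two edge vectors: Outcrop 1→Outcrop 2 = (-40, -282, 145.5), Outcrop 1→Outcrop 3 = (76, -228, 31.6).
Normal n = (Outcrop 1→Outcrop 2) × (Outcrop 1→Outcrop 3) = (24262.8, 12322, 30552).
So ∂z/∂x = −n_x/n_z = −0.79415 and ∂z/∂y = −n_y/n_z = −0.40331.
Intercept c from Outcrop 1: 150.1 + 177.89 + 125.03 = 453.02.
At (88, 316): z_contact = −69.88 − 127.45 + 453.02 = 255.68 m.
Depth below ground = 369.3 − 255.68 = 113.6 m.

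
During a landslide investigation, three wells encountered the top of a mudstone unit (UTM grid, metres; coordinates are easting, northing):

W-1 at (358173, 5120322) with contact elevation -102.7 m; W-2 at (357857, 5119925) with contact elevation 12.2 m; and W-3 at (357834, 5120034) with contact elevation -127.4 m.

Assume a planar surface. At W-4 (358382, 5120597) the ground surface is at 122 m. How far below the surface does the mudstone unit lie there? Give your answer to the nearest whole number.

314 m

Two edge vectors: W-1→W-2 = (-316, -397, 114.9), W-1→W-3 = (-339, -288, -24.7).
Normal n = (W-1→W-2) × (W-1→W-3) = (42897.1, -46756.3, -43575).
So ∂z/∂easting = −n_x/n_z = 0.98444291 and ∂z/∂northing = −n_y/n_z = −1.07300746.
Intercept c from W-1: -102.7 − 352600.87 + 5494143.70 = 5141440.12.
At (358382, 5120597): z_contact = 352806.6 − 5494438.8 + 5141440.12 = -192.0 m.
Depth below ground = 122 − (-192.0) = 314 m.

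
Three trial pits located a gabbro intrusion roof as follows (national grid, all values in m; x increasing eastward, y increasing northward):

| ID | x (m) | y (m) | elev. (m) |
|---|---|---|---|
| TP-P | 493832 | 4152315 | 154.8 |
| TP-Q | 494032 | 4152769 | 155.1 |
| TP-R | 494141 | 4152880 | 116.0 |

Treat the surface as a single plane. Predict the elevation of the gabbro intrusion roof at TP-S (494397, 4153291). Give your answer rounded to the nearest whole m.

67 m

Let the plane be z = a·x + b·y + c.
TP-Q−TP-P: 200a + 454b = 0.3;  TP-R−TP-P: 309a + 565b = −38.8.
Solving gives a = −0.65178846, b = 0.28779227.
Then c = 154.8 − a·493832 − b·4152315 = −872975.38.
At (494397, 4153291): z = −322242.3 + 1195285.1 − 872975.38 = 67.4 m.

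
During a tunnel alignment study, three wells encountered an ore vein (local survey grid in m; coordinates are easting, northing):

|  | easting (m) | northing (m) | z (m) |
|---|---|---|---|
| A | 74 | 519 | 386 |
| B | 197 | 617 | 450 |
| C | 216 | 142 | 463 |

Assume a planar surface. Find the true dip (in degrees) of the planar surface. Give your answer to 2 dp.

27.72°

Let the plane be z = a·easting + b·northing + c.
B−A: 123a + 98b = 64;  C−A: 142a − 377b = 77.
Solving gives a = 0.52539, b = −0.00635.
Gradient magnitude |∇z| = √(a² + b²) = √(0.27603 + 0.00004) = 0.52543.
True dip = arctan(0.52543) = 27.72°, dipping toward W (azimuth ≈ 271°).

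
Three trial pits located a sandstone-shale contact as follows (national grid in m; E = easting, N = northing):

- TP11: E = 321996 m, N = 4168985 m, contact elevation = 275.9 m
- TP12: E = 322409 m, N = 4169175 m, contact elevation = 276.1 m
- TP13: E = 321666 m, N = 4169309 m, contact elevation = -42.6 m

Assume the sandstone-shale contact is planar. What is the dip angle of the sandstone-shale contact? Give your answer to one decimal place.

Two edge vectors: TP11→TP12 = (413, 190, 0.2), TP11→TP13 = (-330, 324, -318.5).
Normal n = (TP11→TP12) × (TP11→TP13) = (-60579.8, 131474.5, 196512).
So ∂z/∂E = −n_x/n_z = 0.30828 and ∂z/∂N = −n_y/n_z = −0.66904.
Gradient magnitude |∇z| = √(a² + b²) = √(0.09503 + 0.44762) = 0.73665.
True dip = arctan(0.73665) = 36.4°, dipping toward NNW (azimuth ≈ 335°).

36.4°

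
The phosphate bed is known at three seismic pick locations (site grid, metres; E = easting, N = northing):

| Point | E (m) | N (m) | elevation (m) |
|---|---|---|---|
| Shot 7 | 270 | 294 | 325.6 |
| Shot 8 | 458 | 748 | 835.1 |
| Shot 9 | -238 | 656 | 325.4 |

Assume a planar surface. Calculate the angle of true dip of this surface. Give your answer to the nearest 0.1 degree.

46.8°

Two edge vectors: Shot 7→Shot 8 = (188, 454, 509.5), Shot 7→Shot 9 = (-508, 362, -0.2).
Normal n = (Shot 7→Shot 8) × (Shot 7→Shot 9) = (-184529.8, -258788.4, 298688).
So ∂z/∂E = −n_x/n_z = 0.61780 and ∂z/∂N = −n_y/n_z = 0.86642.
Gradient magnitude |∇z| = √(a² + b²) = √(0.38168 + 0.75068) = 1.06412.
True dip = arctan(1.06412) = 46.8°, dipping toward SW (azimuth ≈ 215°).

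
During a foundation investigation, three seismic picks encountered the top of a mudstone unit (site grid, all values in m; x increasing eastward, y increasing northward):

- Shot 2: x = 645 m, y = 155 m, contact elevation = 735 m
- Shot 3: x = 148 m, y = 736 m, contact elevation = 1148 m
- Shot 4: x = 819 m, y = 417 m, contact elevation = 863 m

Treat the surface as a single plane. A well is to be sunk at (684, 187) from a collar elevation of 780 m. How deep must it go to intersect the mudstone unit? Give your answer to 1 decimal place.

32.0 m

Two edge vectors: Shot 2→Shot 3 = (-497, 581, 413), Shot 2→Shot 4 = (174, 262, 128).
Normal n = (Shot 2→Shot 3) × (Shot 2→Shot 4) = (-33838, 135478, -231308).
So ∂z/∂x = −n_x/n_z = −0.14629 and ∂z/∂y = −n_y/n_z = 0.58570.
Intercept c from Shot 2: 735 + 94.36 − 90.78 = 738.57.
At (684, 187): z_contact = −100.06 + 109.53 + 738.57 = 748.04 m.
Depth below ground = 780 − 748.04 = 32.0 m.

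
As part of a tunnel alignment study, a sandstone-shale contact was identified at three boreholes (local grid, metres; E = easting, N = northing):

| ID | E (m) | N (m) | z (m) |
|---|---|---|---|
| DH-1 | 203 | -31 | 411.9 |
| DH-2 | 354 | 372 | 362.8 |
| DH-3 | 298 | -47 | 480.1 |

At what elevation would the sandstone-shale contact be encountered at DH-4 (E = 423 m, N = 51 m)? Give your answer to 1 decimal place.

526.1 m

Two edge vectors: DH-1→DH-2 = (151, 403, -49.1), DH-1→DH-3 = (95, -16, 68.2).
Normal n = (DH-1→DH-2) × (DH-1→DH-3) = (26699, -14962.7, -40701).
So ∂z/∂E = −n_x/n_z = 0.65598 and ∂z/∂N = −n_y/n_z = −0.36762.
Intercept c from DH-1: 411.9 − 133.16 − 11.40 = 267.34.
At (423, 51): z = 277.5 − 18.7 + 267.34 = 526.1 m.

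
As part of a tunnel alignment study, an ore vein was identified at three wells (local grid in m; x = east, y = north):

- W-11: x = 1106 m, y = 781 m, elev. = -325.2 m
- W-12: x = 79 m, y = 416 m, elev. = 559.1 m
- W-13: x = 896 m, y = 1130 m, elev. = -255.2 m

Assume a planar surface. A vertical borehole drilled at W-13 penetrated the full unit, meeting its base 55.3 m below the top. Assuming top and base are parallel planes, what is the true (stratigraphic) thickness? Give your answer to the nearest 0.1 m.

Two edge vectors: W-11→W-12 = (-1027, -365, 884.3), W-11→W-13 = (-210, 349, 70).
Normal n = (W-11→W-12) × (W-11→W-13) = (-334170.7, -113813, -435073).
So ∂z/∂x = −n_x/n_z = −0.76808 and ∂z/∂y = −n_y/n_z = −0.26160.
|∇z| = √(a²+b²) = 0.81141, so dip δ = arctan(0.81141) = 39.06°.
True thickness = vertical thickness × cos δ = 55.3 × cos 39.06° = 42.9 m.

42.9 m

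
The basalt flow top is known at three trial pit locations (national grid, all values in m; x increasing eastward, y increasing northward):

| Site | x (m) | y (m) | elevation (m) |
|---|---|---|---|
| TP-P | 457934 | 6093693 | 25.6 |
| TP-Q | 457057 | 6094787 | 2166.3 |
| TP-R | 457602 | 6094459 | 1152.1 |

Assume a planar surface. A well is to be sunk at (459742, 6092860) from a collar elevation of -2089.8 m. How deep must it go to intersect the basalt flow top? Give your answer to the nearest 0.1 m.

1019.9 m

Let the plane be z = a·x + b·y + c.
TP-Q−TP-P: −877a + 1094b = 2140.7;  TP-R−TP-P: −332a + 766b = 1126.5.
Solving gives a = −1.320218813, b = 0.898416911.
Then c = 25.6 − a·457934 − b·6093693 = −4870078.16.
At (459742, 6092860): z_contact = −606960.04 + 5473928.46 − 4870078.16 = -3109.74 m.
Depth below ground = -2089.8 − (-3109.74) = 1019.9 m.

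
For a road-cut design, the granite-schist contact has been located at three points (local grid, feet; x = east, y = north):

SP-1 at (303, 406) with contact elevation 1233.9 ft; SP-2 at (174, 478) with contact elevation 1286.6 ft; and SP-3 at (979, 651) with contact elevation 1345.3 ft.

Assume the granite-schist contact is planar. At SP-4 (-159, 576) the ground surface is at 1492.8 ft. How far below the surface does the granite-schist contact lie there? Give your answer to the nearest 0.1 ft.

Two edge vectors: SP-1→SP-2 = (-129, 72, 52.7), SP-1→SP-3 = (676, 245, 111.4).
Normal n = (SP-1→SP-2) × (SP-1→SP-3) = (-4890.7, 49995.8, -80277).
So ∂z/∂x = −n_x/n_z = −0.06092 and ∂z/∂y = −n_y/n_z = 0.62279.
Intercept c from SP-1: 1233.9 + 18.46 − 252.85 = 999.51.
At (-159, 576): z_contact = 9.69 + 358.73 + 999.51 = 1367.92 ft.
Depth below ground = 1492.8 − 1367.92 = 124.9 ft.

124.9 ft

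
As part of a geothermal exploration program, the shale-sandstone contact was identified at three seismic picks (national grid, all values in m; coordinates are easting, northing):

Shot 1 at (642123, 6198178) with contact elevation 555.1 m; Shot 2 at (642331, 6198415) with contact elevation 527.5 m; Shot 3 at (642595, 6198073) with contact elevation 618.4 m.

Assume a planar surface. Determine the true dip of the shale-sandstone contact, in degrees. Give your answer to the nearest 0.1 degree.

12.2°

Two edge vectors: Shot 1→Shot 2 = (208, 237, -27.6), Shot 1→Shot 3 = (472, -105, 63.3).
Normal n = (Shot 1→Shot 2) × (Shot 1→Shot 3) = (12104.1, -26193.6, -133704).
So ∂z/∂easting = −n_x/n_z = 0.09053 and ∂z/∂northing = −n_y/n_z = −0.19591.
Gradient magnitude |∇z| = √(a² + b²) = √(0.00820 + 0.03838) = 0.21581.
True dip = arctan(0.21581) = 12.2°, dipping toward NNW (azimuth ≈ 335°).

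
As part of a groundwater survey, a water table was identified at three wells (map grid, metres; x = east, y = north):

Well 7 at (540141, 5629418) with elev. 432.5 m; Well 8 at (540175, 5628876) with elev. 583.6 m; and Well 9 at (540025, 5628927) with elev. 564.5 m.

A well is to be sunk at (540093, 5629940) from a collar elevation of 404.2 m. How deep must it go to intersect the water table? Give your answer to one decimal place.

Two edge vectors: Well 7→Well 8 = (34, -542, 151.1), Well 7→Well 9 = (-116, -491, 132).
Normal n = (Well 7→Well 8) × (Well 7→Well 9) = (2646.1, -22015.6, -79566).
So ∂z/∂x = −n_x/n_z = 0.033256667 and ∂z/∂y = −n_y/n_z = −0.276696076.
Intercept c from Well 7: 432.5 − 17963.29 + 1557637.87 = 1540107.08.
At (540093, 5629940): z_contact = 17961.69 − 1557782.31 + 1540107.08 = 286.47 m.
Depth below ground = 404.2 − 286.47 = 117.7 m.

117.7 m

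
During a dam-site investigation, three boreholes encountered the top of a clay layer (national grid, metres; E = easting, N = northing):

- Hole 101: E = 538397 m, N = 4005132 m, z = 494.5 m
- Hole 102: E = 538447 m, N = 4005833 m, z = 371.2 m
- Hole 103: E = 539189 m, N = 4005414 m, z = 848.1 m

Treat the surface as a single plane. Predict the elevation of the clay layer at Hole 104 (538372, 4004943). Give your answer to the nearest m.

Let the plane be z = a·E + b·N + c.
Hole 102−Hole 101: 50a + 701b = −123.3;  Hole 103−Hole 101: 792a + 282b = 353.6.
Solving gives a = 0.52235886, b = −0.21314970.
Then c = 494.5 − a·538397 − b·4005132 = 572950.76.
At (538372, 4004943): z = 281223.4 − 853652.4 + 572950.76 = 521.7 m.

522 m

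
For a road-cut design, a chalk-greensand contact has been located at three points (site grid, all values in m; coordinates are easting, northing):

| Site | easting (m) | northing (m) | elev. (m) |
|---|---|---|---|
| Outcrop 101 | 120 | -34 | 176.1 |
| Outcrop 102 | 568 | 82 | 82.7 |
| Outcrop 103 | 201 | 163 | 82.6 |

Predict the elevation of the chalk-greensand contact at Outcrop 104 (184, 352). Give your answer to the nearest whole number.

2 m

Two edge vectors: Outcrop 101→Outcrop 102 = (448, 116, -93.4), Outcrop 101→Outcrop 103 = (81, 197, -93.5).
Normal n = (Outcrop 101→Outcrop 102) × (Outcrop 101→Outcrop 103) = (7553.8, 34322.6, 78860).
So ∂z/∂easting = −n_x/n_z = −0.09579 and ∂z/∂northing = −n_y/n_z = −0.43523.
Intercept c from Outcrop 101: 176.1 + 11.49 − 14.80 = 172.80.
At (184, 352): z = −17.6 − 153.2 + 172.80 = 2.0 m.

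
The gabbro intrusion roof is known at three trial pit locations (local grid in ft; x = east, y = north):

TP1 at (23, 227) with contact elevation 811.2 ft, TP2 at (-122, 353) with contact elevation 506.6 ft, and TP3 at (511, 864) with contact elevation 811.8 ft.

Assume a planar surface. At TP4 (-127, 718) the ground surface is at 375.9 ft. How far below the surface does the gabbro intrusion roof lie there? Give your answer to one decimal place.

Let the plane be z = a·x + b·y + c.
TP2−TP1: −145a + 126b = −304.6;  TP3−TP1: 488a + 637b = 0.6.
Solving gives a = 1.26163, b = −0.96558.
Then c = 811.2 − a·23 − b·227 = 1001.37.
At (-127, 718): z_contact = −160.23 − 693.29 + 1001.37 = 147.85 ft.
Depth below ground = 375.9 − 147.85 = 228.0 ft.

228.0 ft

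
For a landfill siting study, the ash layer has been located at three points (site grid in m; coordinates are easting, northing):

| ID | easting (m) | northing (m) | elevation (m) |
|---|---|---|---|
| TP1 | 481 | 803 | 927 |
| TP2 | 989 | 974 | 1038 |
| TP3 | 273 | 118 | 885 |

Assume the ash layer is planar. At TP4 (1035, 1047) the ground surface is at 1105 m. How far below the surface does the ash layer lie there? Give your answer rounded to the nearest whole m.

57 m

Let the plane be z = a·easting + b·northing + c.
TP2−TP1: 508a + 171b = 111;  TP3−TP1: −208a − 685b = −42.
Solving gives a = 0.22039, b = −0.00561.
Then c = 927 − a·481 − b·803 = 825.49.
At (1035, 1047): z_contact = 228.1 − 5.9 + 825.49 = 1047.7 m.
Depth below ground = 1105 − 1047.7 = 57 m.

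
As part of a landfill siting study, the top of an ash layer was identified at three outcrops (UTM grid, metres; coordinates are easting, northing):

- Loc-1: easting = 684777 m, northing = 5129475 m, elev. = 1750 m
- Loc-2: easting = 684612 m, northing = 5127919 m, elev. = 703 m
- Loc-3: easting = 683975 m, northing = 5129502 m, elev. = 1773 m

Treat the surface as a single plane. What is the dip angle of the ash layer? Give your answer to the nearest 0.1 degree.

Let the plane be z = a·easting + b·northing + c.
Loc-2−Loc-1: −165a − 1556b = −1047;  Loc-3−Loc-1: −802a + 27b = 23.
Solving gives a = −0.00600, b = 0.67352.
Gradient magnitude |∇z| = √(a² + b²) = √(0.00004 + 0.45362) = 0.67354.
True dip = arctan(0.67354) = 34.0°, dipping toward S (azimuth ≈ 179°).

34.0°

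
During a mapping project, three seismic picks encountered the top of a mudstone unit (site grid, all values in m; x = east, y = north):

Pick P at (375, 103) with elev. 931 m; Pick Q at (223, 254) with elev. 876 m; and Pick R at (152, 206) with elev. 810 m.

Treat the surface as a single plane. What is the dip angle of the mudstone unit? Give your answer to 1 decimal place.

37.9°

Let the plane be z = a·x + b·y + c.
Pick Q−Pick P: −152a + 151b = −55;  Pick R−Pick P: −223a + 103b = −121.
Solving gives a = 0.69967, b = 0.34007.
Gradient magnitude |∇z| = √(a² + b²) = √(0.48954 + 0.11565) = 0.77794.
True dip = arctan(0.77794) = 37.9°, dipping toward WSW (azimuth ≈ 244°).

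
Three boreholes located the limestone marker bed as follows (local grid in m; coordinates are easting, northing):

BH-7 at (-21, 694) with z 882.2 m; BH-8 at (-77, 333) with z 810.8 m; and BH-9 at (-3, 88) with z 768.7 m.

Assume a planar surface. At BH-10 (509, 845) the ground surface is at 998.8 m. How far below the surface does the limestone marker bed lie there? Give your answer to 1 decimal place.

Let the plane be z = a·easting + b·northing + c.
BH-8−BH-7: −56a − 361b = −71.4;  BH-9−BH-7: 18a − 606b = −113.5.
Solving gives a = 0.05676, b = 0.18898.
Then c = 882.2 − a·-21 − b·694 = 752.24.
At (509, 845): z_contact = 28.89 + 159.69 + 752.24 = 940.82 m.
Depth below ground = 998.8 − 940.82 = 58.0 m.

58.0 m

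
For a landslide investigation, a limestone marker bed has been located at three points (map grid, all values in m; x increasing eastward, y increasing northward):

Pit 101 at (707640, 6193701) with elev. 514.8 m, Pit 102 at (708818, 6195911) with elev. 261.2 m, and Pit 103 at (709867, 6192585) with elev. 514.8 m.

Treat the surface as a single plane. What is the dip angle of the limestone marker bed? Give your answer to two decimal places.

Let the plane be z = a·x + b·y + c.
Pit 102−Pit 101: 1178a + 2210b = −253.6;  Pit 103−Pit 101: 2227a − 1116b = 0.
Solving gives a = −0.04538, b = −0.09056.
Gradient magnitude |∇z| = √(a² + b²) = √(0.00206 + 0.00820) = 0.10130.
True dip = arctan(0.10130) = 5.78°, dipping toward NNE (azimuth ≈ 027°).

5.78°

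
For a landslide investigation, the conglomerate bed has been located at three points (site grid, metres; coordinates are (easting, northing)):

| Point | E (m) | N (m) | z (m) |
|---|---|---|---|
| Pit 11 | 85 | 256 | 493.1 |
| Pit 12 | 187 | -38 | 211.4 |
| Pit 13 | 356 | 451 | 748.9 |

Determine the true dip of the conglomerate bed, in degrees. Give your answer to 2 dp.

46.36°

Let the plane be z = a·E + b·N + c.
Pit 12−Pit 11: 102a − 294b = −281.7;  Pit 13−Pit 11: 271a + 195b = 255.8.
Solving gives a = 0.20362, b = 1.02881.
Gradient magnitude |∇z| = √(a² + b²) = √(0.04146 + 1.05845) = 1.04877.
True dip = arctan(1.04877) = 46.36°, dipping toward S (azimuth ≈ 191°).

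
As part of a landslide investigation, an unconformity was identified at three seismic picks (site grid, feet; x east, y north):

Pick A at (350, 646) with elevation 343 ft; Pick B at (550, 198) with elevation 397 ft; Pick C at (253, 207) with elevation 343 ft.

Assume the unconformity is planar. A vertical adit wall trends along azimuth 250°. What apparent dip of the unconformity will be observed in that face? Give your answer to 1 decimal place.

8.9°

Two edge vectors: Pick A→Pick B = (200, -448, 54), Pick A→Pick C = (-97, -439, 0).
Normal n = (Pick A→Pick B) × (Pick A→Pick C) = (23706, -5238, -131256).
So ∂z/∂x = −n_x/n_z = 0.18061 and ∂z/∂y = −n_y/n_z = −0.03991.
Unit vector along 250° is (sin 250°, cos 250°) = (-0.9397, -0.3420).
Slope in that direction = a·(-0.9397) + b·(-0.3420) = −0.15607.
Apparent dip = arctan|0.15607| = 8.9° (true dip is 10.5°, so apparent ≤ true as expected).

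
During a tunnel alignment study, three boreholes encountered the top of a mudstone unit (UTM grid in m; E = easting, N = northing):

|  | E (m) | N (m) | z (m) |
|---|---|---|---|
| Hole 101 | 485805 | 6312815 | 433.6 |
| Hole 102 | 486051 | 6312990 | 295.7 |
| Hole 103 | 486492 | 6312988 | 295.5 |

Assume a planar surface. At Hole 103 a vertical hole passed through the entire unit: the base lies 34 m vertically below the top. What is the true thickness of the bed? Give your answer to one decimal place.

Let the plane be z = a·E + b·N + c.
Hole 102−Hole 101: 246a + 175b = −137.9;  Hole 103−Hole 101: 687a + 173b = −138.1.
Solving gives a = −0.00400, b = −0.78237.
|∇z| = √(a²+b²) = 0.78238, so dip δ = arctan(0.78238) = 38.04°.
True thickness = vertical thickness × cos δ = 34 × cos 38.04° = 26.8 m.

26.8 m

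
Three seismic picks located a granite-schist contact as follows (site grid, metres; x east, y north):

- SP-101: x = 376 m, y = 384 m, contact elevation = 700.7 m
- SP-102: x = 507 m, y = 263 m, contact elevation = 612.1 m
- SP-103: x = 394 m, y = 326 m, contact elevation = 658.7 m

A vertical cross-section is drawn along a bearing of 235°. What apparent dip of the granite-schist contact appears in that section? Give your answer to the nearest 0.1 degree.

Two edge vectors: SP-101→SP-102 = (131, -121, -88.6), SP-101→SP-103 = (18, -58, -42).
Normal n = (SP-101→SP-102) × (SP-101→SP-103) = (-56.8, 3907.2, -5420).
So ∂z/∂x = −n_x/n_z = −0.01048 and ∂z/∂y = −n_y/n_z = 0.72089.
Unit vector along 235° is (sin 235°, cos 235°) = (-0.8192, -0.5736).
Slope in that direction = a·(-0.8192) + b·(-0.5736) = −0.40490.
Apparent dip = arctan|0.40490| = 22.0° (true dip is 35.8°, so apparent ≤ true as expected).

22.0°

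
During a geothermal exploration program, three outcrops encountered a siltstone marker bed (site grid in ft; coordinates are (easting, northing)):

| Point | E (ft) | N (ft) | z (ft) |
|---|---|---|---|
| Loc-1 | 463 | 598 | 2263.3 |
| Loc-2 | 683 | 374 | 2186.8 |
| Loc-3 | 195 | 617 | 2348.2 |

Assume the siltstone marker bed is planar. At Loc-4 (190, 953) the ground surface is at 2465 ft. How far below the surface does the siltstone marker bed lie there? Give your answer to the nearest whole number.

Two edge vectors: Loc-1→Loc-2 = (220, -224, -76.5), Loc-1→Loc-3 = (-268, 19, 84.9).
Normal n = (Loc-1→Loc-2) × (Loc-1→Loc-3) = (-17564.1, 1824, -55852).
So ∂z/∂E = −n_x/n_z = −0.31448 and ∂z/∂N = −n_y/n_z = 0.03266.
Intercept c from Loc-1: 2263.3 + 145.60 − 19.53 = 2389.37.
At (190, 953): z_contact = −59.8 + 31.1 + 2389.37 = 2360.7 ft.
Depth below ground = 2465 − 2360.7 = 104 ft.

104 ft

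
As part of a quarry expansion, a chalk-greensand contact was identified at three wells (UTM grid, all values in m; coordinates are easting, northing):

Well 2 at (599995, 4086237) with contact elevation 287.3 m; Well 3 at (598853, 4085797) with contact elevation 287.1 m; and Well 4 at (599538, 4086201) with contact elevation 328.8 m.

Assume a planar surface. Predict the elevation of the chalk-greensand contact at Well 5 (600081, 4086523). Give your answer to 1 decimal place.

Let the plane be z = a·easting + b·northing + c.
Well 3−Well 2: −1142a − 440b = −0.2;  Well 4−Well 2: −457a − 36b = 41.5.
Solving gives a = −0.114192839, b = 0.296836867.
Then c = 287.3 − a·599995 − b·4086237 = −1144143.36.
At (600081, 4086523): z = −68525.0 + 1213030.7 − 1144143.36 = 362.4 m.

362.4 m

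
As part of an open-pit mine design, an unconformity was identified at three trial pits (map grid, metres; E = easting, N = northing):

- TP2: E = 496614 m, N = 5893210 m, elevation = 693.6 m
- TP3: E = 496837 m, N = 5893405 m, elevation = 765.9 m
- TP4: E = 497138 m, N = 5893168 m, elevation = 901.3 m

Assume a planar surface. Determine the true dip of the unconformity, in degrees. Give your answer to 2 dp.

Two edge vectors: TP2→TP3 = (223, 195, 72.3), TP2→TP4 = (524, -42, 207.7).
Normal n = (TP2→TP3) × (TP2→TP4) = (43538.1, -8431.9, -111546).
So ∂z/∂E = −n_x/n_z = 0.39032 and ∂z/∂N = −n_y/n_z = −0.07559.
Gradient magnitude |∇z| = √(a² + b²) = √(0.15235 + 0.00571) = 0.39757.
True dip = arctan(0.39757) = 21.68°, dipping toward W (azimuth ≈ 281°).

21.68°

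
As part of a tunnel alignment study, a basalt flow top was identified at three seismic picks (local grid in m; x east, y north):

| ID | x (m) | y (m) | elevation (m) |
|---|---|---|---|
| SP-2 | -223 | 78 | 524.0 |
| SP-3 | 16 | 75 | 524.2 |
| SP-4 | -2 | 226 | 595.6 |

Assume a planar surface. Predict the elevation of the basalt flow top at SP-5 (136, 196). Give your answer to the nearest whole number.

582 m

Let the plane be z = a·x + b·y + c.
SP-3−SP-2: 239a − 3b = 0.2;  SP-4−SP-2: 221a + 148b = 71.6.
Solving gives a = 0.00678, b = 0.47366.
Then c = 524 − a·-223 − b·78 = 488.57.
At (136, 196): z = 0.9 + 92.8 + 488.57 = 582.3 m.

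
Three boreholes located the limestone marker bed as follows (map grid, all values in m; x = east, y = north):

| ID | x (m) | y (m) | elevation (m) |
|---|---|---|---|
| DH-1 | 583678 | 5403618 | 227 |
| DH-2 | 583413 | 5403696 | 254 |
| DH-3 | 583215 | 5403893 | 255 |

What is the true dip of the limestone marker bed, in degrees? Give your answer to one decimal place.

Two edge vectors: DH-1→DH-2 = (-265, 78, 27), DH-1→DH-3 = (-463, 275, 28).
Normal n = (DH-1→DH-2) × (DH-1→DH-3) = (-5241, -5081, -36761).
So ∂z/∂x = −n_x/n_z = −0.14257 and ∂z/∂y = −n_y/n_z = −0.13822.
Gradient magnitude |∇z| = √(a² + b²) = √(0.02033 + 0.01910) = 0.19857.
True dip = arctan(0.19857) = 11.2°, dipping toward NE (azimuth ≈ 046°).

11.2°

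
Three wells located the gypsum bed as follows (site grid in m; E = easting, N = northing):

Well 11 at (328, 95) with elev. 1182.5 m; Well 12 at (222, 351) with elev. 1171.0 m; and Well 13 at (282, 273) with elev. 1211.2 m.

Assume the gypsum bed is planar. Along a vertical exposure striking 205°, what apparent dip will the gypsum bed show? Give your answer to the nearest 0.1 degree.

45.5°

Two edge vectors: Well 11→Well 12 = (-106, 256, -11.5), Well 11→Well 13 = (-46, 178, 28.7).
Normal n = (Well 11→Well 12) × (Well 11→Well 13) = (9394.2, 3571.2, -7092).
So ∂z/∂E = −n_x/n_z = 1.32462 and ∂z/∂N = −n_y/n_z = 0.50355.
Unit vector along 205° is (sin 205°, cos 205°) = (-0.4226, -0.9063).
Slope in that direction = a·(-0.4226) + b·(-0.9063) = −1.01618.
Apparent dip = arctan|1.01618| = 45.5° (true dip is 54.8°, so apparent ≤ true as expected).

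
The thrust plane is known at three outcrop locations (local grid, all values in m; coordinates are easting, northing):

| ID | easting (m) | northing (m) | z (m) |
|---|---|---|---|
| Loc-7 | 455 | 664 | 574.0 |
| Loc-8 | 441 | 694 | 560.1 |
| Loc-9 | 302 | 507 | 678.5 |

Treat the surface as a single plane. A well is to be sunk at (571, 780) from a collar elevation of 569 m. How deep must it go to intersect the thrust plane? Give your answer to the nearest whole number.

Let the plane be z = a·easting + b·northing + c.
Loc-8−Loc-7: −14a + 30b = −13.9;  Loc-9−Loc-7: −153a − 157b = 104.5.
Solving gives a = −0.14035, b = −0.52883.
Then c = 574 − a·455 − b·664 = 989.00.
At (571, 780): z_contact = −80.1 − 412.5 + 989.00 = 496.4 m.
Depth below ground = 569 − 496.4 = 73 m.

73 m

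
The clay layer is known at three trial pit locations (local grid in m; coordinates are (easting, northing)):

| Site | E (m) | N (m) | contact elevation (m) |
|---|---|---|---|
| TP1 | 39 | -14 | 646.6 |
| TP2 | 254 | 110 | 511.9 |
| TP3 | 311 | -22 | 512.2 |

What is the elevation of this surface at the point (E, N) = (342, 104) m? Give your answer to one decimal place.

Let the plane be z = a·E + b·N + c.
TP2−TP1: 215a + 124b = −134.7;  TP3−TP1: 272a − 8b = −134.4.
Solving gives a = −0.50054, b = −0.21842.
Then c = 646.6 − a·39 − b·-14 = 663.06.
At (342, 104): z = −171.2 − 22.7 + 663.06 = 469.2 m.

469.2 m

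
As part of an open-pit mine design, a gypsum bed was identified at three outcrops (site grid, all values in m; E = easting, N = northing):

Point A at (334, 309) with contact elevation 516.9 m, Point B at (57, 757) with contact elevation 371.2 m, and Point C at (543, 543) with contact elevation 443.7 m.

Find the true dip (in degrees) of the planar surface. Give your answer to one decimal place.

Let the plane be z = a·E + b·N + c.
Point B−Point A: −277a + 448b = −145.7;  Point C−Point A: 209a + 234b = −73.2.
Solving gives a = 0.00821, b = −0.32015.
Gradient magnitude |∇z| = √(a² + b²) = √(0.00007 + 0.10250) = 0.32025.
True dip = arctan(0.32025) = 17.8°, dipping toward N (azimuth ≈ 359°).

17.8°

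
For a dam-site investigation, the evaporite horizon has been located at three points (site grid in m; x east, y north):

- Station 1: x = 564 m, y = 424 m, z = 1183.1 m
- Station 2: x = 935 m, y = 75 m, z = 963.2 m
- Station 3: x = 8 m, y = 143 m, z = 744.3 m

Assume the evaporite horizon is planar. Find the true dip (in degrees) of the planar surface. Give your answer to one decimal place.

45.1°

Two edge vectors: Station 1→Station 2 = (371, -349, -219.9), Station 1→Station 3 = (-556, -281, -438.8).
Normal n = (Station 1→Station 2) × (Station 1→Station 3) = (91349.3, 285059.2, -298295).
So ∂z/∂x = −n_x/n_z = 0.30624 and ∂z/∂y = −n_y/n_z = 0.95563.
Gradient magnitude |∇z| = √(a² + b²) = √(0.09378 + 0.91323) = 1.00350.
True dip = arctan(1.00350) = 45.1°, dipping toward SSW (azimuth ≈ 198°).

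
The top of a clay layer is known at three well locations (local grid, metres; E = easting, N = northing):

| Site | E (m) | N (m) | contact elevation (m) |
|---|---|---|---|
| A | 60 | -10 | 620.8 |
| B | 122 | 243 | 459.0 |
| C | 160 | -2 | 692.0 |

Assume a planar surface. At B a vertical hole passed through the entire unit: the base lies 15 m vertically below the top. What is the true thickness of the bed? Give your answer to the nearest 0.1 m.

Two edge vectors: A→B = (62, 253, -161.8), A→C = (100, 8, 71.2).
Normal n = (A→B) × (A→C) = (19308, -20594.4, -24804).
So ∂z/∂E = −n_x/n_z = 0.77842 and ∂z/∂N = −n_y/n_z = −0.83029.
|∇z| = √(a²+b²) = 1.13812, so dip δ = arctan(1.13812) = 48.70°.
True thickness = vertical thickness × cos δ = 15 × cos 48.70° = 9.9 m.

9.9 m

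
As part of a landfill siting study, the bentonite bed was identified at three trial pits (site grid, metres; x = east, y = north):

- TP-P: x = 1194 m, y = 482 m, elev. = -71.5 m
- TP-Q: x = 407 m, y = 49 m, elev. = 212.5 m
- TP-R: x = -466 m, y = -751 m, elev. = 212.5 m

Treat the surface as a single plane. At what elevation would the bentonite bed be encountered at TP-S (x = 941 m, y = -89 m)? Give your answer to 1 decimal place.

Let the plane be z = a·x + b·y + c.
TP-Q−TP-P: −787a − 433b = 284;  TP-R−TP-P: −1660a − 1233b = 284.
Solving gives a = −0.903053, b = 0.985457.
Then c = -71.5 − a·1194 − b·482 = 531.76.
At (941, -89): z = −849.8 − 87.7 + 531.76 = -405.7 m.

-405.7 m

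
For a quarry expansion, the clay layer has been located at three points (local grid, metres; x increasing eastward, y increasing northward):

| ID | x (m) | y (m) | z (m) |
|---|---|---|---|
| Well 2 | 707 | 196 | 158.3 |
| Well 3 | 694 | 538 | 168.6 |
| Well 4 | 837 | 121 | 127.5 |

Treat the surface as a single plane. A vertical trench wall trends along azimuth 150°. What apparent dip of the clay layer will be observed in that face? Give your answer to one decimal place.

7.5°

Let the plane be z = a·x + b·y + c.
Well 3−Well 2: −13a + 342b = 10.3;  Well 4−Well 2: 130a − 75b = −30.8.
Solving gives a = −0.22447, b = 0.02158.
Unit vector along 150° is (sin 150°, cos 150°) = (0.5000, -0.8660).
Slope in that direction = a·(0.5000) + b·(-0.8660) = −0.13093.
Apparent dip = arctan|0.13093| = 7.5° (true dip is 12.7°, so apparent ≤ true as expected).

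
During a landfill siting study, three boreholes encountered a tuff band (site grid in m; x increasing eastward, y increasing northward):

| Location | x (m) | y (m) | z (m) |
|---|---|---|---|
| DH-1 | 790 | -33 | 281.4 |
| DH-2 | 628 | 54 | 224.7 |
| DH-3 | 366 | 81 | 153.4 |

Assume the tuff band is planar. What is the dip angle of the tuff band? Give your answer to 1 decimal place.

Two edge vectors: DH-1→DH-2 = (-162, 87, -56.7), DH-1→DH-3 = (-424, 114, -128).
Normal n = (DH-1→DH-2) × (DH-1→DH-3) = (-4672.2, 3304.8, 18420).
So ∂z/∂x = −n_x/n_z = 0.25365 and ∂z/∂y = −n_y/n_z = −0.17941.
Gradient magnitude |∇z| = √(a² + b²) = √(0.06434 + 0.03219) = 0.31069.
True dip = arctan(0.31069) = 17.3°, dipping toward NW (azimuth ≈ 305°).

17.3°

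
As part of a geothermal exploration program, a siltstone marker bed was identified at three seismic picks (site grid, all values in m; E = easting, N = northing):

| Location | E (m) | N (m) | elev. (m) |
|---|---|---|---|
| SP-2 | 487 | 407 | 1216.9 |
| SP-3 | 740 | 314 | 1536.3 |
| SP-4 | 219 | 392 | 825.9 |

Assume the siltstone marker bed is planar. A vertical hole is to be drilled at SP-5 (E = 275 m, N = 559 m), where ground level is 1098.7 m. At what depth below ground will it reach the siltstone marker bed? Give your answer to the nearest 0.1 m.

Let the plane be z = a·E + b·N + c.
SP-3−SP-2: 253a − 93b = 319.4;  SP-4−SP-2: −268a − 15b = −391.
Solving gives a = 1.43299, b = 0.46394.
Then c = 1216.9 − a·487 − b·407 = 330.21.
At (275, 559): z_contact = 394.07 + 259.34 + 330.21 = 983.62 m.
Depth below ground = 1098.7 − 983.62 = 115.1 m.

115.1 m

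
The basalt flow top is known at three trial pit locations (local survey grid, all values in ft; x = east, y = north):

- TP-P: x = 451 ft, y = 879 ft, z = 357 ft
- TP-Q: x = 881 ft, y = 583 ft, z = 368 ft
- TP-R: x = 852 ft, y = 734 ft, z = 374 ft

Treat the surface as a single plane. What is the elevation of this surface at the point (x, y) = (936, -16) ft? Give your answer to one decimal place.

Two edge vectors: TP-P→TP-Q = (430, -296, 11), TP-P→TP-R = (401, -145, 17).
Normal n = (TP-P→TP-Q) × (TP-P→TP-R) = (-3437, -2899, 56346).
So ∂z/∂x = −n_x/n_z = 0.06100 and ∂z/∂y = −n_y/n_z = 0.05145.
Intercept c from TP-P: 357 − 27.51 − 45.22 = 284.27.
At (936, -16): z = 57.1 − 0.8 + 284.27 = 340.5 ft.

340.5 ft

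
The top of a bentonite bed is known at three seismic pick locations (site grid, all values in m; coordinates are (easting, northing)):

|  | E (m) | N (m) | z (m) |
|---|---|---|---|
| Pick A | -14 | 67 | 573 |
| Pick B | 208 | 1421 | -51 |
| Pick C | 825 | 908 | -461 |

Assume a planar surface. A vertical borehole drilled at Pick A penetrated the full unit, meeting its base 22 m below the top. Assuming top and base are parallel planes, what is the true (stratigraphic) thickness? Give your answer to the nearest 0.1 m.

15.8 m

Let the plane be z = a·E + b·N + c.
Pick B−Pick A: 222a + 1354b = −624;  Pick C−Pick A: 839a + 841b = −1034.
Solving gives a = −0.92199, b = −0.30969.
|∇z| = √(a²+b²) = 0.97261, so dip δ = arctan(0.97261) = 44.20°.
True thickness = vertical thickness × cos δ = 22 × cos 44.20° = 15.8 m.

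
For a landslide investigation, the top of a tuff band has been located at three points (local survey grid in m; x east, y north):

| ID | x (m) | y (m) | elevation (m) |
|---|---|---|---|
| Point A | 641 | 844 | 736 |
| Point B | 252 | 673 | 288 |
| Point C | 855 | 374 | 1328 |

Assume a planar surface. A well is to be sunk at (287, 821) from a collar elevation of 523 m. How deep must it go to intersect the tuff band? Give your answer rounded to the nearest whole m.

Let the plane be z = a·x + b·y + c.
Point B−Point A: −389a − 171b = −448;  Point C−Point A: 214a − 470b = 592.
Solving gives a = 1.42096, b = −0.61259.
Then c = 736 − a·641 − b·844 = 342.19.
At (287, 821): z_contact = 407.8 − 502.9 + 342.19 = 247.1 m.
Depth below ground = 523 − 247.1 = 276 m.

276 m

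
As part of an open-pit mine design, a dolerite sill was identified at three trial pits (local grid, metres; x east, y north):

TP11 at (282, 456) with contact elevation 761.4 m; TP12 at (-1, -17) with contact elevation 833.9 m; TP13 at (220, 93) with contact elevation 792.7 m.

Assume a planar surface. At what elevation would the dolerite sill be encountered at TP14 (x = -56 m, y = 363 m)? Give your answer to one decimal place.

819.9 m

Let the plane be z = a·x + b·y + c.
TP12−TP11: −283a − 473b = 72.5;  TP13−TP11: −62a − 363b = 31.3.
Solving gives a = −0.15684, b = −0.05944.
Then c = 761.4 − a·282 − b·456 = 832.73.
At (-56, 363): z = 8.8 − 21.6 + 832.73 = 819.9 m.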